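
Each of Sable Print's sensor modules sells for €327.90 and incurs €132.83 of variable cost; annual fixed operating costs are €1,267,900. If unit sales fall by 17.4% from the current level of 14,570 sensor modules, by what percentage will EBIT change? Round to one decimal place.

Contribution at this volume is 14,570 × €195.07 = €2,842,169.90.
Operating income = contribution − fixed costs = €2,842,169.90 − €1,267,900 = €1,574,269.90.
Degree of operating leverage = €2,842,169.90 / €1,574,269.90 = 1.8054.
So EBIT moves 1.8054 × (-17.4%) = -31.4%.

-31.4%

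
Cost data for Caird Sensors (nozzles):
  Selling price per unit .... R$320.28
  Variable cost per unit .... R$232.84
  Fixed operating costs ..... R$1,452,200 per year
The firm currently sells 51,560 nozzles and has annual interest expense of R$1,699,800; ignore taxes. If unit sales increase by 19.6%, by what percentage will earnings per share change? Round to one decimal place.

+65.1%

Total contribution margin = 51,560 × R$87.44 = R$4,508,406.40.
Subtracting fixed costs: EBIT = R$4,508,406.40 − R$1,452,200 = R$3,056,206.40.
Interest = R$1,699,800.00, so EBIT − I = R$1,356,406.40.
Degree of combined leverage = contribution ÷ (EBIT − I) = R$4,508,406.40 ÷ R$1,356,406.40 = 3.3238.
%ΔEPS = DCL × %ΔSales = 3.3238 × +19.6% = +65.1%.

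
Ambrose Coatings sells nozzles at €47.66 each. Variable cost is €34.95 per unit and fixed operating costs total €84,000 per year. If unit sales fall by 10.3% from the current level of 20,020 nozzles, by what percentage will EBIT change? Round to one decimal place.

-15.4%

At 20,020 units, contribution = 20,020 × €12.71 = €254,454.20.
Subtracting fixed costs: EBIT = €254,454.20 − €84,000 = €170,454.20.
So DOL = total CM / EBIT = €254,454.20 / €170,454.20 = 1.4928.
So EBIT moves 1.4928 × (-10.3%) = -15.4%.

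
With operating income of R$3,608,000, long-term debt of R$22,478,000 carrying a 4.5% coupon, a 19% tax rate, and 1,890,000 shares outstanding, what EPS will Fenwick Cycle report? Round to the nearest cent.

R$1.11

Pre-tax income = R$3,608,000 − R$1,011,510.00 = R$2,596,490.00.
After tax at 19%: net income = R$2,596,490.00 × 0.81 = R$2,103,156.90.
EPS = R$2,103,156.90 ÷ 1,890,000 = R$1.11.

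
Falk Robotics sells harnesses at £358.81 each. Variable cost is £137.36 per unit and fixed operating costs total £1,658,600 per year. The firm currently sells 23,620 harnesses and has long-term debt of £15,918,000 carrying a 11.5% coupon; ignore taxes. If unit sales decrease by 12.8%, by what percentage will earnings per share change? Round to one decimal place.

Contribution at this volume is 23,620 × £221.45 = £5,230,649.00.
EBIT = £5,230,649.00 − £1,658,600 = £3,572,049.00.
Interest = £1,830,570.00, so EBIT − I = £1,741,479.00.
Degree of combined leverage = contribution ÷ (EBIT − I) = £5,230,649.00 ÷ £1,741,479.00 = 3.0036.
%ΔEPS = DCL × %ΔSales = 3.0036 × -12.8% = -38.4%.

-38.4%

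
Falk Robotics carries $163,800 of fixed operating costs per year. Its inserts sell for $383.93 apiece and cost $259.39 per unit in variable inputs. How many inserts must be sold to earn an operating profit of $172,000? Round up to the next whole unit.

Each unit contributes $383.93 − $259.39 = $124.54.
Units = (FC + target) / CM = ($163,800 + $172,000) / $124.54 = 2,696.32, so 2,697 inserts.

2,697 inserts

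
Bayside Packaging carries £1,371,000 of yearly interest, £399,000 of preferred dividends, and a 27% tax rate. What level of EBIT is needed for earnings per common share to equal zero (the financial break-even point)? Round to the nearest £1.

Preferred dividends are paid after tax, so their pre-tax equivalent is £399,000 ÷ (1 − 0.27) = £546,575.34.
Financial break-even EBIT = interest + D_p ÷ (1 − t) = £1,371,000 + £546,575.34 = £1,917,575.34.

£1,917,575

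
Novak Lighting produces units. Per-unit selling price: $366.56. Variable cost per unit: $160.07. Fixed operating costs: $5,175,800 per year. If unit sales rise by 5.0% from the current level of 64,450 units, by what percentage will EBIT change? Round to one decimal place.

At 64,450 units, contribution = 64,450 × $206.49 = $13,308,280.50.
Subtracting fixed costs: EBIT = $13,308,280.50 − $5,175,800 = $8,132,480.50.
Degree of operating leverage = $13,308,280.50 / $8,132,480.50 = 1.6364.
%ΔEBIT = DOL × %ΔSales = 1.6364 × +5.0% = +8.2%.

+8.2%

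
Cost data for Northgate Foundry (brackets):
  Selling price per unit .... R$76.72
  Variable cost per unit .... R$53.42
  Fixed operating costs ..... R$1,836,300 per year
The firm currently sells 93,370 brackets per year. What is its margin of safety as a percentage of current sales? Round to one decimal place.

15.6%

Each unit contributes R$76.72 − R$53.42 = R$23.30. Break-even units = R$1,836,300 ÷ R$23.30 = 78,811.16; break-even revenue = 78,811.16 × R$76.72 = R$6,046,392.10.
Actual sales revenue = 93,370 × R$76.72 = R$7,163,346.40.
Margin of safety = (R$7,163,346.40 − R$6,046,392.10) ÷ R$7,163,346.40 = 15.6%.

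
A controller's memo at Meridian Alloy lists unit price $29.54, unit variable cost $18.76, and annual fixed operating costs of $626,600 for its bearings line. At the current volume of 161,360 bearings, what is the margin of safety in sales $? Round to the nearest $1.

Each unit contributes $29.54 − $18.76 = $10.78. Break-even units = $626,600 ÷ $10.78 = 58,126.16; break-even revenue = 58,126.16 × $29.54 = $1,717,046.75.
Actual sales revenue = 161,360 × $29.54 = $4,766,574.40.
Margin of safety = $4,766,574.40 − $1,717,046.75 = $3,049,528.

$3,049,528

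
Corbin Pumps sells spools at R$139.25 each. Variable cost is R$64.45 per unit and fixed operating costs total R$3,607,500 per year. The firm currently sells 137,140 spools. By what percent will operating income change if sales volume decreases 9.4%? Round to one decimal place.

-14.5%

At 137,140 units, contribution = 137,140 × R$74.80 = R$10,258,072.00.
EBIT = R$10,258,072.00 − R$3,607,500 = R$6,650,572.00.
DOL = contribution ÷ EBIT = R$10,258,072.00 ÷ R$6,650,572.00 = 1.5424.
Operating income changes by 1.5424 × -9.4% = -14.5%.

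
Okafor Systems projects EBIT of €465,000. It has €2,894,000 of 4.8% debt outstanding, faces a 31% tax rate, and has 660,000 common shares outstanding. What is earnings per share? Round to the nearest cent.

Pre-tax income = €465,000 − €138,912.00 = €326,088.00.
Net income = €326,088.00 × (1 − 0.31) = €225,000.72.
Per share: €225,000.72 / 660,000 shares = €0.34.

€0.34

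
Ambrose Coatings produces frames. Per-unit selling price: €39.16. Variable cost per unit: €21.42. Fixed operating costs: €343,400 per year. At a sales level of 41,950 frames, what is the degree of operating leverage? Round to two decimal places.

Contribution at this volume is 41,950 × €17.74 = €744,193.00.
Operating income = contribution − fixed costs = €744,193.00 − €343,400 = €400,793.00.
Degree of operating leverage = €744,193.00 / €400,793.00 = 1.8568.

1.86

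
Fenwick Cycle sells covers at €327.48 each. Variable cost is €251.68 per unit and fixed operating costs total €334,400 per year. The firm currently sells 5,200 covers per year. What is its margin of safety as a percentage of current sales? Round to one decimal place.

15.2%

Each unit contributes €327.48 − €251.68 = €75.80. Break-even units = €334,400 ÷ €75.80 = 4,411.61; break-even revenue = 4,411.61 × €327.48 = €1,444,713.88.
Current sales = 5,200 × €327.48 = €1,702,896.00.
Margin of safety = (€1,702,896.00 − €1,444,713.88) ÷ €1,702,896.00 = 15.2%.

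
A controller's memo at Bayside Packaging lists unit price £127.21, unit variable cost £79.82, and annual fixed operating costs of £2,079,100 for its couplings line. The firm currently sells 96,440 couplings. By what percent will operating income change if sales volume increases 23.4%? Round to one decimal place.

+42.9%

Total contribution margin = 96,440 × £47.39 = £4,570,291.60.
Subtracting fixed costs: EBIT = £4,570,291.60 − £2,079,100 = £2,491,191.60.
So DOL = total CM / EBIT = £4,570,291.60 / £2,491,191.60 = 1.8346.
Operating income changes by 1.8346 × +23.4% = +42.9%.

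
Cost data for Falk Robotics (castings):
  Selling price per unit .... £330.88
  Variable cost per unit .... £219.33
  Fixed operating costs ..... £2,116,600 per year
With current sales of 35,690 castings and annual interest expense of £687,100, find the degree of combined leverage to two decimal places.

Contribution at this volume is 35,690 × £111.55 = £3,981,219.50.
EBIT = £3,981,219.50 − £2,116,600 = £1,864,619.50. Interest = £687,100.00, so EBIT − I = £1,177,519.50.
DCL = contribution ÷ (EBIT − I) = £3,981,219.50 ÷ £1,177,519.50 = 3.3810.

3.38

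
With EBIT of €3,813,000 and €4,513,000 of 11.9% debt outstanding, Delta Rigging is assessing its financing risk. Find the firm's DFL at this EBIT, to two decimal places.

1.16

Annual interest charges come to €537,047.00.
Degree of financial leverage = EBIT / (EBIT − interest) = €3,813,000 / €3,275,953.00 = 1.1639.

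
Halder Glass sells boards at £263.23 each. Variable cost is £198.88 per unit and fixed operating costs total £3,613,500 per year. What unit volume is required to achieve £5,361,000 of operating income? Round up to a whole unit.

139,464 boards

Each unit contributes £263.23 − £198.88 = £64.35.
Units = (FC + target) / CM = (£3,613,500 + £5,361,000) / £64.35 = 139,463.87, so 139,464 boards.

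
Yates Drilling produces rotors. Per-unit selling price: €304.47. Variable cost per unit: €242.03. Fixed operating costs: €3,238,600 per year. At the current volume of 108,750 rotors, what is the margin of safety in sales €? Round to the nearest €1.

Unit CM = price − variable cost = €304.47 − €242.03 = €62.44. Break-even units = €3,238,600 ÷ €62.44 = 51,867.39; break-even revenue = 51,867.39 × €304.47 = €15,792,065.05.
Actual sales revenue = 108,750 × €304.47 = €33,111,112.50.
Margin of safety = €33,111,112.50 − €15,792,065.05 = €17,319,047.

€17,319,047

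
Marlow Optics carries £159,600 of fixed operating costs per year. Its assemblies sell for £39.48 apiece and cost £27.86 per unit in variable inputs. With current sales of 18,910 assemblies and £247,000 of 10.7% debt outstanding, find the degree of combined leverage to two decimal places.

Total contribution margin = 18,910 × £11.62 = £219,734.20.
Operating income = contribution − fixed costs = £219,734.20 − £159,600 = £60,134.20. Interest = £26,429.00.
DOL = £219,734.20 ÷ £60,134.20 = 3.6541; DFL = £60,134.20 ÷ £33,705.20 = 1.7841.
DCL = DOL × DFL = 3.6541 × 1.7841 = 6.5193.

6.52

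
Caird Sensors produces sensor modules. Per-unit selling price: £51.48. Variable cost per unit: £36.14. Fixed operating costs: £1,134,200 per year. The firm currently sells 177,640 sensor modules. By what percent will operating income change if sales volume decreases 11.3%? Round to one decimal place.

-19.4%

At 177,640 units, contribution = 177,640 × £15.34 = £2,724,997.60.
Subtracting fixed costs: EBIT = £2,724,997.60 − £1,134,200 = £1,590,797.60.
Degree of operating leverage = £2,724,997.60 / £1,590,797.60 = 1.7130.
Operating income changes by 1.7130 × -11.3% = -19.4%.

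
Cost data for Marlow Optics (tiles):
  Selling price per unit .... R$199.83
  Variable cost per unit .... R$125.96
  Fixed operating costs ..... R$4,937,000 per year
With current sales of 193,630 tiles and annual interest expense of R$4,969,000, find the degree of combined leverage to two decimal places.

3.25

At 193,630 units, contribution = 193,630 × R$73.87 = R$14,303,448.10.
Operating income = contribution − fixed costs = R$14,303,448.10 − R$4,937,000 = R$9,366,448.10. Interest = R$4,969,000.00, so EBIT − I = R$4,397,448.10.
DCL = contribution ÷ (EBIT − I) = R$14,303,448.10 ÷ R$4,397,448.10 = 3.2527.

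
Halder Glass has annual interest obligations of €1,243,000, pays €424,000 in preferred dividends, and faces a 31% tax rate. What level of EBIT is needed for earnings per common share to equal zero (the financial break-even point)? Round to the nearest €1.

€1,857,493

Grossing the preferred dividend up to pre-tax terms: €424,000 / (1 − 0.31) = €614,492.75.
Financial break-even EBIT = interest + D_p ÷ (1 − t) = €1,243,000 + €614,492.75 = €1,857,492.75.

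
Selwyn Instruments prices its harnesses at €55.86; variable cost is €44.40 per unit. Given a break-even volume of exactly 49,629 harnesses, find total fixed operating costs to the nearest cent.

Each unit contributes €55.86 − €44.40 = €11.46.
Fixed costs = break-even units × CM = 49,629 × €11.46 = €568,748.34.

€568,748.34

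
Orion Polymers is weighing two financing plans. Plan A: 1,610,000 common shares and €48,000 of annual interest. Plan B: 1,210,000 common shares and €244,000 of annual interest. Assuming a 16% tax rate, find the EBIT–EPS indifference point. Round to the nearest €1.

Set EPS_A = EPS_B: (EBIT − €48,000)(1 − 0.16) ÷ 1,610,000 = (EBIT − €244,000)(1 − 0.16) ÷ 1,210,000.
Cancelling (1 − t) and cross-multiplying: 1,210,000·(EBIT − 48,000) = 1,610,000·(EBIT − 244,000).
Solving, EBIT = (244,000·1,610,000 − 48,000·1,210,000) / (1,610,000 − 1,210,000) = 334,760,000,000 / 400,000 = 836,900.00.

€836,900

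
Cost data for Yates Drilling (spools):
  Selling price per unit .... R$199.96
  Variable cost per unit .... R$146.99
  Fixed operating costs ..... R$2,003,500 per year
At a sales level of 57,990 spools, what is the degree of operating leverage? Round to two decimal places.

Contribution at this volume is 57,990 × R$52.97 = R$3,071,730.30.
Subtracting fixed costs: EBIT = R$3,071,730.30 − R$2,003,500 = R$1,068,230.30.
DOL = contribution ÷ EBIT = R$3,071,730.30 ÷ R$1,068,230.30 = 2.8755.

2.88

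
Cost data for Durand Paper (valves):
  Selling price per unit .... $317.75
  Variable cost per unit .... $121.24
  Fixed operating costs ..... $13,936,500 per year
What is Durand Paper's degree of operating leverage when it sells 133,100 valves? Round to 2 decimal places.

At 133,100 units, contribution = 133,100 × $196.51 = $26,155,481.00.
Operating income = contribution − fixed costs = $26,155,481.00 − $13,936,500 = $12,218,981.00.
DOL = contribution ÷ EBIT = $26,155,481.00 ÷ $12,218,981.00 = 2.1406.

2.14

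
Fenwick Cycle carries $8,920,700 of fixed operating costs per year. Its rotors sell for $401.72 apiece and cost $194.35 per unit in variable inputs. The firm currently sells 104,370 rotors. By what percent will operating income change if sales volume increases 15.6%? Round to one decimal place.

At 104,370 units, contribution = 104,370 × $207.37 = $21,643,206.90.
Subtracting fixed costs: EBIT = $21,643,206.90 − $8,920,700 = $12,722,506.90.
DOL = contribution ÷ EBIT = $21,643,206.90 ÷ $12,722,506.90 = 1.7012.
So EBIT moves 1.7012 × (+15.6%) = +26.5%.

+26.5%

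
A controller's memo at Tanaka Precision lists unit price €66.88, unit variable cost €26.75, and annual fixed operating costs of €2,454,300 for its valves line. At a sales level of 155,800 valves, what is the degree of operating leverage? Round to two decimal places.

At 155,800 units, contribution = 155,800 × €40.13 = €6,252,254.00.
Operating income = contribution − fixed costs = €6,252,254.00 − €2,454,300 = €3,797,954.00.
So DOL = total CM / EBIT = €6,252,254.00 / €3,797,954.00 = 1.6462.

1.65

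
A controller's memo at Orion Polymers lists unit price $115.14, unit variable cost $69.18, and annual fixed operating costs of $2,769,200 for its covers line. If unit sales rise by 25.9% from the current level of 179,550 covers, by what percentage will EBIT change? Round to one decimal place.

Total contribution margin = 179,550 × $45.96 = $8,252,118.00.
EBIT = $8,252,118.00 − $2,769,200 = $5,482,918.00.
Degree of operating leverage = $8,252,118.00 / $5,482,918.00 = 1.5051.
%ΔEBIT = DOL × %ΔSales = 1.5051 × +25.9% = +39.0%.

+39.0%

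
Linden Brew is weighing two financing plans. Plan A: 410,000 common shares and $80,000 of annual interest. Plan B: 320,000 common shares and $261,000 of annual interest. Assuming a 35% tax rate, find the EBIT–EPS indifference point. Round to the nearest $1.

Set EPS_A = EPS_B: (EBIT − $80,000)(1 − 0.35) ÷ 410,000 = (EBIT − $261,000)(1 − 0.35) ÷ 320,000.
Cancelling (1 − t) and cross-multiplying: 320,000·(EBIT − 80,000) = 410,000·(EBIT − 261,000).
Solving, EBIT = (261,000·410,000 − 80,000·320,000) / (410,000 − 320,000) = 81,410,000,000 / 90,000 = 904,555.56.

$904,556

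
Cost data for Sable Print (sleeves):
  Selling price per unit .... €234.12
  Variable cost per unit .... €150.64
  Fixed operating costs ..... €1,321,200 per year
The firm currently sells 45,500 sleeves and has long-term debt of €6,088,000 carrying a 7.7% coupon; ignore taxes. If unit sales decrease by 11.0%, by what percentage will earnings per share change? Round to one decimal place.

Contribution at this volume is 45,500 × €83.48 = €3,798,340.00.
Operating income = contribution − fixed costs = €3,798,340.00 − €1,321,200 = €2,477,140.00.
Interest = €468,776.00, so EBIT − I = €2,008,364.00.
DCL = total CM / (EBIT − I) = €3,798,340.00 / €2,008,364.00 = 1.8913.
%ΔEPS = DCL × %ΔSales = 1.8913 × -11.0% = -20.8%.

-20.8%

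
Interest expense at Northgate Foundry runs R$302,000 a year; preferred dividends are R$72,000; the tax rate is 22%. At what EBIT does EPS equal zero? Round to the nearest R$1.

Grossing the preferred dividend up to pre-tax terms: R$72,000 / (1 − 0.22) = R$92,307.69.
Financial break-even EBIT = interest + D_p ÷ (1 − t) = R$302,000 + R$92,307.69 = R$394,307.69.

R$394,308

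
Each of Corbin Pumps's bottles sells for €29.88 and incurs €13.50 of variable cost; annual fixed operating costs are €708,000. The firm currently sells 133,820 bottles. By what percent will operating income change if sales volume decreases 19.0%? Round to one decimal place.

-28.1%

At 133,820 units, contribution = 133,820 × €16.38 = €2,191,971.60.
EBIT = €2,191,971.60 − €708,000 = €1,483,971.60.
DOL = contribution ÷ EBIT = €2,191,971.60 ÷ €1,483,971.60 = 1.4771.
Operating income changes by 1.4771 × -19.0% = -28.1%.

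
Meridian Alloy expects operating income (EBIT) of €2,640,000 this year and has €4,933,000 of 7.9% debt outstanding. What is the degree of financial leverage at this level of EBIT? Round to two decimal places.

1.17

Interest = €389,707.00.
Degree of financial leverage = EBIT / (EBIT − interest) = €2,640,000 / €2,250,293.00 = 1.1732.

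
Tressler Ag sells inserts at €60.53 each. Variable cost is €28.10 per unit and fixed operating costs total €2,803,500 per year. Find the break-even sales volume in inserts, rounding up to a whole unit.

Contribution margin per unit = €60.53 − €28.10 = €32.43.
Units to break even: €2,803,500 ÷ €32.43 = 86,447.73, rounded up to 86,448.

86,448 inserts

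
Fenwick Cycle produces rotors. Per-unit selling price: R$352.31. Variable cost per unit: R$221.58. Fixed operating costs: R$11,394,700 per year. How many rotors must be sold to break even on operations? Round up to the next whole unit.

87,163 rotors

Unit CM = price − variable cost = R$352.31 − R$221.58 = R$130.73.
Break-even volume = fixed costs ÷ CM per unit = R$11,394,700 ÷ R$130.73 = 87,162.09, so 87,163 rotors.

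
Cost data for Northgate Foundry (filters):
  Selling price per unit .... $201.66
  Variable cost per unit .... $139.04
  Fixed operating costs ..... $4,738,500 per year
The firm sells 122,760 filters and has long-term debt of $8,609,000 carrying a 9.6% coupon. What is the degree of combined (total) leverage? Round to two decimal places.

Contribution at this volume is 122,760 × $62.62 = $7,687,231.20.
Subtracting fixed costs: EBIT = $7,687,231.20 − $4,738,500 = $2,948,731.20. Interest = $826,464.00, so EBIT − I = $2,122,267.20.
Degree of total leverage = total CM / (EBIT − interest) = $7,687,231.20 / $2,122,267.20 = 3.6222.

3.62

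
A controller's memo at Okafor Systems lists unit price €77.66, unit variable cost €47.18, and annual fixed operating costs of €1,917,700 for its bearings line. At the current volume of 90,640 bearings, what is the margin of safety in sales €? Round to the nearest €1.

€2,152,994

Contribution margin per unit = €77.66 − €47.18 = €30.48. Break-even units = €1,917,700 ÷ €30.48 = 62,916.67; break-even revenue = 62,916.67 × €77.66 = €4,886,108.33.
Actual sales revenue = 90,640 × €77.66 = €7,039,102.40.
Margin of safety = €7,039,102.40 − €4,886,108.33 = €2,152,994.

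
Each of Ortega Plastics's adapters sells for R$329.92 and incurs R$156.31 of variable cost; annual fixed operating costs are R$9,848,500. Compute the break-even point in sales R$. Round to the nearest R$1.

Contribution margin per unit = R$329.92 − R$156.31 = R$173.61, a CM ratio of R$173.61 ÷ R$329.92 = 0.5262.
Break-even revenue = fixed costs × price ÷ CM = R$9,848,500 × R$329.92 ÷ R$173.61 = R$18,715,610.

R$18,715,610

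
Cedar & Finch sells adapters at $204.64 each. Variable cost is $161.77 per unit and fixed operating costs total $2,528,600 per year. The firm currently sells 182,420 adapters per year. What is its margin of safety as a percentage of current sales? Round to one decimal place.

67.7%

Each unit contributes $204.64 − $161.77 = $42.87. Break-even units = $2,528,600 ÷ $42.87 = 58,982.97; break-even revenue = 58,982.97 × $204.64 = $12,070,275.34.
Actual sales revenue = 182,420 × $204.64 = $37,330,428.80.
Margin of safety = ($37,330,428.80 − $12,070,275.34) ÷ $37,330,428.80 = 67.7%.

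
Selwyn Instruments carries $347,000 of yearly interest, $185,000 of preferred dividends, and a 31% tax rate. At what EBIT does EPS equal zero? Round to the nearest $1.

$615,116

Preferred dividends are paid after tax, so their pre-tax equivalent is $185,000 ÷ (1 − 0.31) = $268,115.94.
Financial break-even EBIT = interest + D_p ÷ (1 − t) = $347,000 + $268,115.94 = $615,115.94.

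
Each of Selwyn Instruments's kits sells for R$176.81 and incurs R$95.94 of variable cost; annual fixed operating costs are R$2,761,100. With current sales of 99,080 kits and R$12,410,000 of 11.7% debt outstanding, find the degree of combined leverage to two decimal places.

At 99,080 units, contribution = 99,080 × R$80.87 = R$8,012,599.60.
Operating income = contribution − fixed costs = R$8,012,599.60 − R$2,761,100 = R$5,251,499.60. Interest = R$1,451,970.00.
DOL = R$8,012,599.60 ÷ R$5,251,499.60 = 1.5258; DFL = R$5,251,499.60 ÷ R$3,799,529.60 = 1.3821.
DCL = DOL × DFL = 1.5258 × 1.3821 = 2.1088.

2.11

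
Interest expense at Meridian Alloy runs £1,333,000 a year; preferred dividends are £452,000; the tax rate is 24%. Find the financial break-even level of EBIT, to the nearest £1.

£1,927,737

Grossing the preferred dividend up to pre-tax terms: £452,000 / (1 − 0.24) = £594,736.84.
EPS = 0 when EBIT covers interest plus the pre-tax preferred burden: £1,333,000 + £594,736.84 = £1,927,736.84.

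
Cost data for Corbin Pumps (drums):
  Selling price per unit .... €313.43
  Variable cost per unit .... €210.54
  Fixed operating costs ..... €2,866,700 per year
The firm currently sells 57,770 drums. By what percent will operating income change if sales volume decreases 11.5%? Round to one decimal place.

Total contribution margin = 57,770 × €102.89 = €5,943,955.30.
Subtracting fixed costs: EBIT = €5,943,955.30 − €2,866,700 = €3,077,255.30.
DOL = contribution ÷ EBIT = €5,943,955.30 ÷ €3,077,255.30 = 1.9316.
%ΔEBIT = DOL × %ΔSales = 1.9316 × -11.5% = -22.2%.

-22.2%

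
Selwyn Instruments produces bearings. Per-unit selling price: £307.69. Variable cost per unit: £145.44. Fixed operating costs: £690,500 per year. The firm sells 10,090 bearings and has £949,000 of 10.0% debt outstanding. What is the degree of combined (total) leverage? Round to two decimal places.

1.92

Total contribution margin = 10,090 × £162.25 = £1,637,102.50.
Operating income = contribution − fixed costs = £1,637,102.50 − £690,500 = £946,602.50. Interest = £94,900.00, so EBIT − I = £851,702.50.
Degree of total leverage = total CM / (EBIT − interest) = £1,637,102.50 / £851,702.50 = 1.9222.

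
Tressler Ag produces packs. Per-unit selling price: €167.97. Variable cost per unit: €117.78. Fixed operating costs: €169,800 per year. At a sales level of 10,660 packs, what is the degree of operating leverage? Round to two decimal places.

Total contribution margin = 10,660 × €50.19 = €535,025.40.
Subtracting fixed costs: EBIT = €535,025.40 − €169,800 = €365,225.40.
Degree of operating leverage = €535,025.40 / €365,225.40 = 1.4649.

1.46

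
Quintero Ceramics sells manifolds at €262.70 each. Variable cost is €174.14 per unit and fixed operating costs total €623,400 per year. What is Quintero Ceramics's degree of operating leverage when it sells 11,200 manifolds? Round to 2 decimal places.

Contribution at this volume is 11,200 × €88.56 = €991,872.00.
EBIT = €991,872.00 − €623,400 = €368,472.00.
So DOL = total CM / EBIT = €991,872.00 / €368,472.00 = 2.6919.

2.69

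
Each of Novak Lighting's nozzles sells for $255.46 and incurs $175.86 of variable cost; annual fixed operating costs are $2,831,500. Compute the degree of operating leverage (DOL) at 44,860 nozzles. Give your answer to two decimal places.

Total contribution margin = 44,860 × $79.60 = $3,570,856.00.
EBIT = $3,570,856.00 − $2,831,500 = $739,356.00.
DOL = contribution ÷ EBIT = $3,570,856.00 ÷ $739,356.00 = 4.8297.

4.83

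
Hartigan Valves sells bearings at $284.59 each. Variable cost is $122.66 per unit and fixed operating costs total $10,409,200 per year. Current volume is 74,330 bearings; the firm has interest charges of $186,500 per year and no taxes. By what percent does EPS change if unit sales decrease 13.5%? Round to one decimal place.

-112.8%

At 74,330 units, contribution = 74,330 × $161.93 = $12,036,256.90.
Operating income = contribution − fixed costs = $12,036,256.90 − $10,409,200 = $1,627,056.90.
After interest of $186,500.00, pre-tax earnings = $1,440,556.90.
DCL = total CM / (EBIT − I) = $12,036,256.90 / $1,440,556.90 = 8.3553.
EPS therefore changes by 8.3553 × (-13.5%) = -112.8%.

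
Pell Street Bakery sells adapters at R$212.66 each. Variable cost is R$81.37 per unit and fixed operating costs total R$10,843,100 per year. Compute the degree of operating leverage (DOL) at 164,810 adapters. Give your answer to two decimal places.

At 164,810 units, contribution = 164,810 × R$131.29 = R$21,637,904.90.
EBIT = R$21,637,904.90 − R$10,843,100 = R$10,794,804.90.
Degree of operating leverage = R$21,637,904.90 / R$10,794,804.90 = 2.0045.

2.00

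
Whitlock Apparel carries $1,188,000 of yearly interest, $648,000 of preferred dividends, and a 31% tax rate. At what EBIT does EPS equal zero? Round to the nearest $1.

$2,127,130

Preferred dividends are paid after tax, so their pre-tax equivalent is $648,000 ÷ (1 − 0.31) = $939,130.43.
EPS = 0 when EBIT covers interest plus the pre-tax preferred burden: $1,188,000 + $939,130.43 = $2,127,130.43.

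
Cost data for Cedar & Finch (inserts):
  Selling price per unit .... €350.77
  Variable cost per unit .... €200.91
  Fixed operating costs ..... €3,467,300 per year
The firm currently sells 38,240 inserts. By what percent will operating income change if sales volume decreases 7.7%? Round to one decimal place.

-19.5%

Contribution at this volume is 38,240 × €149.86 = €5,730,646.40.
EBIT = €5,730,646.40 − €3,467,300 = €2,263,346.40.
DOL = contribution ÷ EBIT = €5,730,646.40 ÷ €2,263,346.40 = 2.5319.
So EBIT moves 2.5319 × (-7.7%) = -19.5%.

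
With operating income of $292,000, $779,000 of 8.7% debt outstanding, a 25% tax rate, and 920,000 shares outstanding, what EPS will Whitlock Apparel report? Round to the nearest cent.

$0.18

Pre-tax income = $292,000 − $67,773.00 = $224,227.00.
Net income = $224,227.00 × (1 − 0.25) = $168,170.25.
Per share: $168,170.25 / 920,000 shares = $0.18.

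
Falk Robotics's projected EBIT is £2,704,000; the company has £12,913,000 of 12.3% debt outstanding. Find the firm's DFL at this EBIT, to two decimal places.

Annual interest charges come to £1,588,299.00.
Degree of financial leverage = EBIT / (EBIT − interest) = £2,704,000 / £1,115,701.00 = 2.4236.

2.42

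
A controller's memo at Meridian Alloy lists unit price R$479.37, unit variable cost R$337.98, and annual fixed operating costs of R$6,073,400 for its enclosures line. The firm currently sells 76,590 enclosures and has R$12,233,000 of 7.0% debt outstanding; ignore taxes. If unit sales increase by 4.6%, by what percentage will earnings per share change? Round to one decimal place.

+12.8%

Contribution at this volume is 76,590 × R$141.39 = R$10,829,060.10.
EBIT = R$10,829,060.10 − R$6,073,400 = R$4,755,660.10.
Interest = R$856,310.00, so EBIT − I = R$3,899,350.10.
Degree of combined leverage = contribution ÷ (EBIT − I) = R$10,829,060.10 ÷ R$3,899,350.10 = 2.7771.
EPS therefore changes by 2.7771 × (+4.6%) = +12.8%.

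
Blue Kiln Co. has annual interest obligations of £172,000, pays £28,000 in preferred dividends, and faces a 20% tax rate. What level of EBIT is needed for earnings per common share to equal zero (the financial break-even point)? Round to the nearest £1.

Grossing the preferred dividend up to pre-tax terms: £28,000 / (1 − 0.20) = £35,000.00.
Financial break-even EBIT = interest + D_p ÷ (1 − t) = £172,000 + £35,000.00 = £207,000.00.

£207,000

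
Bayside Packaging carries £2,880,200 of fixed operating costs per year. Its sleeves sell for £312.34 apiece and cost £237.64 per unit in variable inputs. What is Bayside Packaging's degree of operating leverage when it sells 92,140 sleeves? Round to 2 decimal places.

1.72

Total contribution margin = 92,140 × £74.70 = £6,882,858.00.
EBIT = £6,882,858.00 − £2,880,200 = £4,002,658.00.
DOL = contribution ÷ EBIT = £6,882,858.00 ÷ £4,002,658.00 = 1.7196.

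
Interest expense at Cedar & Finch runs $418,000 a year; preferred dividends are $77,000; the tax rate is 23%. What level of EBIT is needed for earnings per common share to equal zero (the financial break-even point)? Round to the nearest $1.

$518,000

Grossing the preferred dividend up to pre-tax terms: $77,000 / (1 − 0.23) = $100,000.00.
Financial break-even EBIT = interest + D_p ÷ (1 − t) = $418,000 + $100,000.00 = $518,000.00.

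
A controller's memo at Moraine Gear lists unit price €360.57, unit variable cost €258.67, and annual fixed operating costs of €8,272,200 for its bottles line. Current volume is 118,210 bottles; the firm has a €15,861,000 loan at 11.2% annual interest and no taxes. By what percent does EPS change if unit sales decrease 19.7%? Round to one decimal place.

Total contribution margin = 118,210 × €101.90 = €12,045,599.00.
Operating income = contribution − fixed costs = €12,045,599.00 − €8,272,200 = €3,773,399.00.
Interest = €1,776,432.00, so EBIT − I = €1,996,967.00.
Degree of combined leverage = contribution ÷ (EBIT − I) = €12,045,599.00 ÷ €1,996,967.00 = 6.0319.
%ΔEPS = DCL × %ΔSales = 6.0319 × -19.7% = -118.8%.

-118.8%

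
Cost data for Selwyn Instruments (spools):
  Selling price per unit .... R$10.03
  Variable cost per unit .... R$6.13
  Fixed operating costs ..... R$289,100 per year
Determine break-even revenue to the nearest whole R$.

R$743,506

Contribution margin per unit = R$10.03 − R$6.13 = R$3.90, a CM ratio of R$3.90 ÷ R$10.03 = 0.3888.
Break-even revenue = fixed costs × price ÷ CM = R$289,100 × R$10.03 ÷ R$3.90 = R$743,506.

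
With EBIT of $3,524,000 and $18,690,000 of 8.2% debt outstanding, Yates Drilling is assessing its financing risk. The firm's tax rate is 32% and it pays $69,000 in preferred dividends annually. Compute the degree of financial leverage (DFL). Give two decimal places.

Interest = $1,532,580.00.
Preferred dividends grossed up pre-tax: $69,000 / (1 − 0.32) = $101,470.59.
DFL = EBIT ÷ [EBIT − I − D_p/(1−t)] = $3,524,000 ÷ [$3,524,000 − $1,532,580.00 − $101,470.59] = $3,524,000 ÷ $1,889,949.41 = 1.8646.

1.86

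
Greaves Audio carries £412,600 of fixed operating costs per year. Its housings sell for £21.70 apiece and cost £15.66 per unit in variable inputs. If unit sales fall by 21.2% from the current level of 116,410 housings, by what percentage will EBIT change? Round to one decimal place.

-51.3%

At 116,410 units, contribution = 116,410 × £6.04 = £703,116.40.
EBIT = £703,116.40 − £412,600 = £290,516.40.
DOL = contribution ÷ EBIT = £703,116.40 ÷ £290,516.40 = 2.4202.
Operating income changes by 2.4202 × -21.2% = -51.3%.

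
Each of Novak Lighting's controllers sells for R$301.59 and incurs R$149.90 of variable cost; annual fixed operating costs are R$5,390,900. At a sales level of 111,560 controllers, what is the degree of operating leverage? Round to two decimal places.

1.47

Total contribution margin = 111,560 × R$151.69 = R$16,922,536.40.
Operating income = contribution − fixed costs = R$16,922,536.40 − R$5,390,900 = R$11,531,636.40.
Degree of operating leverage = R$16,922,536.40 / R$11,531,636.40 = 1.4675.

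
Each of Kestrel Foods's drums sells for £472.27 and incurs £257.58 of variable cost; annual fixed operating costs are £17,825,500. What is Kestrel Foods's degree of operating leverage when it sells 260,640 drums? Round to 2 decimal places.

At 260,640 units, contribution = 260,640 × £214.69 = £55,956,801.60.
Operating income = contribution − fixed costs = £55,956,801.60 − £17,825,500 = £38,131,301.60.
DOL = contribution ÷ EBIT = £55,956,801.60 ÷ £38,131,301.60 = 1.4675.

1.47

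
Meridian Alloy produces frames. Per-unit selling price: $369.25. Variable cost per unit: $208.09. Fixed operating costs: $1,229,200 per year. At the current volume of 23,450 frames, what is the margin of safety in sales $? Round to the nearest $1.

$5,842,568

Contribution margin per unit = $369.25 − $208.09 = $161.16. Break-even units = $1,229,200 ÷ $161.16 = 7,627.20; break-even revenue = 7,627.20 × $369.25 = $2,816,344.63.
Current sales = 23,450 × $369.25 = $8,658,912.50.
Margin of safety = $8,658,912.50 − $2,816,344.63 = $5,842,568.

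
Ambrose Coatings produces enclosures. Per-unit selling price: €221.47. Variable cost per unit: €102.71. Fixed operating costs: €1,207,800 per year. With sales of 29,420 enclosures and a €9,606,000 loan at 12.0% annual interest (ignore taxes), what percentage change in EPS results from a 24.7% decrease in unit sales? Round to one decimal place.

-76.1%

At 29,420 units, contribution = 29,420 × €118.76 = €3,493,919.20.
EBIT = €3,493,919.20 − €1,207,800 = €2,286,119.20.
Interest = €1,152,720.00, so EBIT − I = €1,133,399.20.
DCL = total CM / (EBIT − I) = €3,493,919.20 / €1,133,399.20 = 3.0827.
EPS therefore changes by 3.0827 × (-24.7%) = -76.1%.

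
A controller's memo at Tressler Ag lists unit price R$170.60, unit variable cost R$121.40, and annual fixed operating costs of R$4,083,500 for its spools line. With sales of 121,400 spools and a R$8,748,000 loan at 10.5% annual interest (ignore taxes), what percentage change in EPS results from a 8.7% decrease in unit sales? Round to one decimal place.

Total contribution margin = 121,400 × R$49.20 = R$5,972,880.00.
EBIT = R$5,972,880.00 − R$4,083,500 = R$1,889,380.00.
Interest = R$918,540.00, so EBIT − I = R$970,840.00.
DCL = total CM / (EBIT − I) = R$5,972,880.00 / R$970,840.00 = 6.1523.
%ΔEPS = DCL × %ΔSales = 6.1523 × -8.7% = -53.5%.

-53.5%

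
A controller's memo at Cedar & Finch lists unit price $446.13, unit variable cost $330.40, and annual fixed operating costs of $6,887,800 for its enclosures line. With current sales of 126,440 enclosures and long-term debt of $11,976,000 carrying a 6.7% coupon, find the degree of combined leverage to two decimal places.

2.11

Total contribution margin = 126,440 × $115.73 = $14,632,901.20.
Subtracting fixed costs: EBIT = $14,632,901.20 − $6,887,800 = $7,745,101.20. Interest = $802,392.00.
DOL = $14,632,901.20 ÷ $7,745,101.20 = 1.8893; DFL = $7,745,101.20 ÷ $6,942,709.20 = 1.1156.
Combined leverage = 1.8893 × 1.1156 = 2.1077.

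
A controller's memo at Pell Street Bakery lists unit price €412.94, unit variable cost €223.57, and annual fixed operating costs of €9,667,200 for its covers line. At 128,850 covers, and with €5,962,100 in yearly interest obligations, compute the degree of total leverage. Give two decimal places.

Contribution at this volume is 128,850 × €189.37 = €24,400,324.50.
EBIT = €24,400,324.50 − €9,667,200 = €14,733,124.50. Interest = €5,962,100.00.
DOL = €24,400,324.50 ÷ €14,733,124.50 = 1.6562; DFL = €14,733,124.50 ÷ €8,771,024.50 = 1.6797.
DCL = DOL × DFL = 1.6562 × 1.6797 = 2.7819.

2.78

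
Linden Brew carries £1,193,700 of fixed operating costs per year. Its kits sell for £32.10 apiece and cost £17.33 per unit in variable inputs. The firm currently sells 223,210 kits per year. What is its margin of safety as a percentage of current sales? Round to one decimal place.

63.8%

Contribution margin per unit = £32.10 − £17.33 = £14.77. Break-even units = £1,193,700 ÷ £14.77 = 80,819.23; break-even revenue = 80,819.23 × £32.10 = £2,594,297.22.
Actual sales revenue = 223,210 × £32.10 = £7,165,041.00.
Margin of safety = (£7,165,041.00 − £2,594,297.22) ÷ £7,165,041.00 = 63.8%.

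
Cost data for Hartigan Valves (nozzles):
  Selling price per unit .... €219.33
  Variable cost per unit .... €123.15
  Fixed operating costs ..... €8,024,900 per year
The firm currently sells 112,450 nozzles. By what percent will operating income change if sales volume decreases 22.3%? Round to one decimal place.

At 112,450 units, contribution = 112,450 × €96.18 = €10,815,441.00.
EBIT = €10,815,441.00 − €8,024,900 = €2,790,541.00.
Degree of operating leverage = €10,815,441.00 / €2,790,541.00 = 3.8758.
So EBIT moves 3.8758 × (-22.3%) = -86.4%.

-86.4%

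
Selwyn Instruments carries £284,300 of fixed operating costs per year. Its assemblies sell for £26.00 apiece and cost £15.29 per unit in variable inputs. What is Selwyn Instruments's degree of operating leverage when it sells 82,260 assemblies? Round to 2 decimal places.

1.48

At 82,260 units, contribution = 82,260 × £10.71 = £881,004.60.
Operating income = contribution − fixed costs = £881,004.60 − £284,300 = £596,704.60.
Degree of operating leverage = £881,004.60 / £596,704.60 = 1.4765.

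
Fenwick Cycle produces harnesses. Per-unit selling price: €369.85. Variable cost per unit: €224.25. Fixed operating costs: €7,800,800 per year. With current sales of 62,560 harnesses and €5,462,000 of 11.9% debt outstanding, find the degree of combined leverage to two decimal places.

13.84

Total contribution margin = 62,560 × €145.60 = €9,108,736.00.
Operating income = contribution − fixed costs = €9,108,736.00 − €7,800,800 = €1,307,936.00. Interest = €649,978.00, so EBIT − I = €657,958.00.
Degree of total leverage = total CM / (EBIT − interest) = €9,108,736.00 / €657,958.00 = 13.8439.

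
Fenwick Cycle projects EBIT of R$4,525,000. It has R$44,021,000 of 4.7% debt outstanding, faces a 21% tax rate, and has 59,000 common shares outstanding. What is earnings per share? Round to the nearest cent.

R$32.89

Interest = R$2,068,987.00, so EBT = R$4,525,000 − R$2,068,987.00 = R$2,456,013.00.
After tax at 21%: net income = R$2,456,013.00 × 0.79 = R$1,940,250.27.
EPS = R$1,940,250.27 ÷ 59,000 = R$32.89.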